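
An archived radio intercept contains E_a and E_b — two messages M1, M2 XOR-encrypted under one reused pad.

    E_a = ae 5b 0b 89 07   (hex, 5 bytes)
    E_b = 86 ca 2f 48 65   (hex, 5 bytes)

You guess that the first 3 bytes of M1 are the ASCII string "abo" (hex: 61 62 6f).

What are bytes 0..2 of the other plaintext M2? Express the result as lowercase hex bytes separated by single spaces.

First, E_a ⊕ E_b = (M1 ⊕ K) ⊕ (M2 ⊕ K) = M1 ⊕ M2, so the key drops out. Then M2 = (M1 ⊕ M2) ⊕ M1 over the first 3 bytes.
byte 0: (ae xor 86) xor 61 = 28 xor 61 = 49
byte 1: (5b xor ca) xor 62 = 91 xor 62 = f3
byte 2: (0b xor 2f) xor 6f = 24 xor 6f = 4b

49 f3 4b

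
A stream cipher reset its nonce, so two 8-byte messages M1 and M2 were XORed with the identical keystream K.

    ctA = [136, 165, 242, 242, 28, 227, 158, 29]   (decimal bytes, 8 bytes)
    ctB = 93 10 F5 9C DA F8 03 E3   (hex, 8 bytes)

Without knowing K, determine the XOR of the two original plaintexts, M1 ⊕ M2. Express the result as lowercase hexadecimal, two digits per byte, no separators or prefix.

ctA ⊕ ctB = (M1 ⊕ K) ⊕ (M2 ⊕ K) = M1 ⊕ M2 — the shared key cancels under XOR.
byte 0: 88 ^ 93 = 1b
byte 1: a5 ^ 10 = b5
byte 2: f2 ^ f5 = 07
byte 3: f2 ^ 9c = 6e
byte 4: 1c ^ da = c6
byte 5: e3 ^ f8 = 1b
byte 6: 9e ^ 03 = 9d
byte 7: 1d ^ e3 = fe

1bb5076ec61b9dfe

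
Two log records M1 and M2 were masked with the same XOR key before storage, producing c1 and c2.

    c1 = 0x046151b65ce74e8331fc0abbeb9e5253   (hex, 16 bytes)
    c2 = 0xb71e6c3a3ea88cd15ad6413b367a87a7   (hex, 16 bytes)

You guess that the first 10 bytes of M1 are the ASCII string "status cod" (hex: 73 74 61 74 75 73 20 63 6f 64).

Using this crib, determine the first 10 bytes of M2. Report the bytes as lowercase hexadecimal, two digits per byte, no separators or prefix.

c00b5cf8173ce231044e

First, c1 ⊕ c2 = (M1 ⊕ K) ⊕ (M2 ⊕ K) = M1 ⊕ M2, so the key drops out. Then M2 = (M1 ⊕ M2) ⊕ M1 over the first 10 bytes.
byte 0: (04 xor b7) xor 73 = b3 xor 73 = c0
byte 1: (61 xor 1e) xor 74 = 7f xor 74 = 0b
byte 2: (51 xor 6c) xor 61 = 3d xor 61 = 5c
byte 3: (b6 xor 3a) xor 74 = 8c xor 74 = f8
byte 4: (5c xor 3e) xor 75 = 62 xor 75 = 17
byte 5: (e7 xor a8) xor 73 = 4f xor 73 = 3c
byte 6: (4e xor 8c) xor 20 = c2 xor 20 = e2
byte 7: (83 xor d1) xor 63 = 52 xor 63 = 31
byte 8: (31 xor 5a) xor 6f = 6b xor 6f = 04
byte 9: (fc xor d6) xor 64 = 2a xor 64 = 4e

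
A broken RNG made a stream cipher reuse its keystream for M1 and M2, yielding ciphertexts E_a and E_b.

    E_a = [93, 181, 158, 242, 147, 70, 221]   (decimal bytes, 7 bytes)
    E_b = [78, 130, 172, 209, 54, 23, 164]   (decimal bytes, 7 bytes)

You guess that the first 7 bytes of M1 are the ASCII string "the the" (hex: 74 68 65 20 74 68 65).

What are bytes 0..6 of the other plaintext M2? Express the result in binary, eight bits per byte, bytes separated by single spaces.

First, E_a ⊕ E_b = (M1 ⊕ K) ⊕ (M2 ⊕ K) = M1 ⊕ M2, so the key drops out. Then M2 = (M1 ⊕ M2) ⊕ M1 over the first 7 bytes.
byte 0: (5d ^ 4e) ^ 74 = 13 ^ 74 = 67
byte 1: (b5 ^ 82) ^ 68 = 37 ^ 68 = 5f
byte 2: (9e ^ ac) ^ 65 = 32 ^ 65 = 57
byte 3: (f2 ^ d1) ^ 20 = 23 ^ 20 = 03
byte 4: (93 ^ 36) ^ 74 = a5 ^ 74 = d1
byte 5: (46 ^ 17) ^ 68 = 51 ^ 68 = 39
byte 6: (dd ^ a4) ^ 65 = 79 ^ 65 = 1c

01100111 01011111 01010111 00000011 11010001 00111001 00011100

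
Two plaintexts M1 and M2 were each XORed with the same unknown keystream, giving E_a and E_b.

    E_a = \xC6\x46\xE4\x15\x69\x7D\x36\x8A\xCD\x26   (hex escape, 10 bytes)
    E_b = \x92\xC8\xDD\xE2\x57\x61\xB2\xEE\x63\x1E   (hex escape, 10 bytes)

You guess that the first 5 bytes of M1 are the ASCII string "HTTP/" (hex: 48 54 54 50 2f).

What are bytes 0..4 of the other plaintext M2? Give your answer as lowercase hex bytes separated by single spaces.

First, E_a ⊕ E_b = (M1 ⊕ K) ⊕ (M2 ⊕ K) = M1 ⊕ M2, so the key drops out. Then M2 = (M1 ⊕ M2) ⊕ M1 over the first 5 bytes.
byte 0: (c6 ⊕ 92) ⊕ 48 = 54 ⊕ 48 = 1c
byte 1: (46 ⊕ c8) ⊕ 54 = 8e ⊕ 54 = da
byte 2: (e4 ⊕ dd) ⊕ 54 = 39 ⊕ 54 = 6d
byte 3: (15 ⊕ e2) ⊕ 50 = f7 ⊕ 50 = a7
byte 4: (69 ⊕ 57) ⊕ 2f = 3e ⊕ 2f = 11

1c da 6d a7 11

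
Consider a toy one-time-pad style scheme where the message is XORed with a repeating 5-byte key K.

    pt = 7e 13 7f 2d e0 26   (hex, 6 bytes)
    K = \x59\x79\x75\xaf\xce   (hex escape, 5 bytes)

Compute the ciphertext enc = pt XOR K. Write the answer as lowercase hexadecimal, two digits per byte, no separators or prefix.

276a0a822e7f

The 5-byte key repeats, so the effective keystream is 59 79 75 af ce 59.
byte 0: 7e ^ 59 = 27
byte 1: 13 ^ 79 = 6a
byte 2: 7f ^ 75 = 0a
byte 3: 2d ^ af = 82
byte 4: e0 ^ ce = 2e
byte 5: 26 ^ 59 = 7f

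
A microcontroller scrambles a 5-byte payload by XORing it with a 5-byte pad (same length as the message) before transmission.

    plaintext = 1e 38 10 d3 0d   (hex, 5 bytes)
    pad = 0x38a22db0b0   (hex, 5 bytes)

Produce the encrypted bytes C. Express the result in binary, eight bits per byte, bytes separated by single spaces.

XOR is its own inverse, so applying the key byte-wise gives the result directly.
byte 0: 00011110 ^ 00111000 = 00100110
byte 1: 00111000 ^ 10100010 = 10011010
byte 2: 00010000 ^ 00101101 = 00111101
byte 3: 11010011 ^ 10110000 = 01100011
byte 4: 00001101 ^ 10110000 = 10111101

00100110 10011010 00111101 01100011 10111101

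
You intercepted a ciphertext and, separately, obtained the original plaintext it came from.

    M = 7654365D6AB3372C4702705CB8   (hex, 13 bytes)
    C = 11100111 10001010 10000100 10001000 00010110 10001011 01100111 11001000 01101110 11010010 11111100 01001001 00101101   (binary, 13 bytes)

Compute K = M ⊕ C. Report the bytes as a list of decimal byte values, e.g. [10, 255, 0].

Since C = M ⊕ K, XORing both sides with M gives K = M ⊕ C.
byte 0: 01110110 xor 11100111 = 10010001
byte 1: 01010100 xor 10001010 = 11011110
byte 2: 00110110 xor 10000100 = 10110010
byte 3: 01011101 xor 10001000 = 11010101
byte 4: 01101010 xor 00010110 = 01111100
byte 5: 10110011 xor 10001011 = 00111000
byte 6: 00110111 xor 01100111 = 01010000
byte 7: 00101100 xor 11001000 = 11100100
byte 8: 01000111 xor 01101110 = 00101001
byte 9: 00000010 xor 11010010 = 11010000
byte 10: 01110000 xor 11111100 = 10001100
byte 11: 01011100 xor 01001001 = 00010101
byte 12: 10111000 xor 00101101 = 10010101

[145, 222, 178, 213, 124, 56, 80, 228, 41, 208, 140, 21, 149]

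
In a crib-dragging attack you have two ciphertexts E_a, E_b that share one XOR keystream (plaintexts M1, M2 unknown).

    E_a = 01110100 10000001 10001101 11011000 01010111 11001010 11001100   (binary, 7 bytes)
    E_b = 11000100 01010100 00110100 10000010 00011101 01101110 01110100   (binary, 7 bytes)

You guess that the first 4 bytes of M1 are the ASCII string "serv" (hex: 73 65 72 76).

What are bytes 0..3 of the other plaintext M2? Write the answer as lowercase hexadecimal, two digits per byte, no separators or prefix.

First, E_a ⊕ E_b = (M1 ⊕ K) ⊕ (M2 ⊕ K) = M1 ⊕ M2, so the key drops out. Then M2 = (M1 ⊕ M2) ⊕ M1 over the first 4 bytes.
byte 0: (74 ⊕ c4) ⊕ 73 = b0 ⊕ 73 = c3
byte 1: (81 ⊕ 54) ⊕ 65 = d5 ⊕ 65 = b0
byte 2: (8d ⊕ 34) ⊕ 72 = b9 ⊕ 72 = cb
byte 3: (d8 ⊕ 82) ⊕ 76 = 5a ⊕ 76 = 2c

c3b0cb2c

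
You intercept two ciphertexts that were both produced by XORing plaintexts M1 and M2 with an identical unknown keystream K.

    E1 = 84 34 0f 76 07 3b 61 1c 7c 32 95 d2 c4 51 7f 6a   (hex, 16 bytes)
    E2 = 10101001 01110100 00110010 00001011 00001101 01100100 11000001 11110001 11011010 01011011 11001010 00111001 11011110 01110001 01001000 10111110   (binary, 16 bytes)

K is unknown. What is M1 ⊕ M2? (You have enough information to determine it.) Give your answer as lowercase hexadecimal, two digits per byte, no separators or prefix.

2d403d7d0a5fa0eda6695feb1a2037d4

E1 ⊕ E2 = (M1 ⊕ K) ⊕ (M2 ⊕ K) = M1 ⊕ M2 — the shared key cancels under XOR.
10000100 ⊕ 10101001 = 00101101
00110100 ⊕ 01110100 = 01000000
00001111 ⊕ 00110010 = 00111101
01110110 ⊕ 00001011 = 01111101
00000111 ⊕ 00001101 = 00001010
00111011 ⊕ 01100100 = 01011111
01100001 ⊕ 11000001 = 10100000
00011100 ⊕ 11110001 = 11101101
01111100 ⊕ 11011010 = 10100110
00110010 ⊕ 01011011 = 01101001
10010101 ⊕ 11001010 = 01011111
11010010 ⊕ 00111001 = 11101011
11000100 ⊕ 11011110 = 00011010
01010001 ⊕ 01110001 = 00100000
01111111 ⊕ 01001000 = 00110111
01101010 ⊕ 10111110 = 11010100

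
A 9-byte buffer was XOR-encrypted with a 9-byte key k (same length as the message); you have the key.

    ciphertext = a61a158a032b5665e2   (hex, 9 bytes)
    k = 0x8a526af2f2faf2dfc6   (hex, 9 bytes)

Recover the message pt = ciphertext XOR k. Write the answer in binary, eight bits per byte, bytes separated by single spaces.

00101100 01001000 01111111 01111000 11110001 11010001 10100100 10111010 00100100

byte 0: a6 XOR 8a = 2c
byte 1: 1a XOR 52 = 48
byte 2: 15 XOR 6a = 7f
byte 3: 8a XOR f2 = 78
byte 4: 03 XOR f2 = f1
byte 5: 2b XOR fa = d1
byte 6: 56 XOR f2 = a4
byte 7: 65 XOR df = ba
byte 8: e2 XOR c6 = 24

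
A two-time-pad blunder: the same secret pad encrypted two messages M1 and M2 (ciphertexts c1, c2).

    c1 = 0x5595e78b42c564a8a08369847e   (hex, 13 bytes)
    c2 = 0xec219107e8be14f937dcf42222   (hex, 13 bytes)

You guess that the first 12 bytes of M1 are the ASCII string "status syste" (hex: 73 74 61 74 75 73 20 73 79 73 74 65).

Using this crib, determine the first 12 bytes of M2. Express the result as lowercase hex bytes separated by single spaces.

ca c0 17 f8 df 08 50 22 ee 2c e9 c3

First, c1 ⊕ c2 = (M1 ⊕ K) ⊕ (M2 ⊕ K) = M1 ⊕ M2, so the key drops out. Then M2 = (M1 ⊕ M2) ⊕ M1 over the first 12 bytes.
byte 0: (55 ⊕ ec) ⊕ 73 = b9 ⊕ 73 = ca
byte 1: (95 ⊕ 21) ⊕ 74 = b4 ⊕ 74 = c0
byte 2: (e7 ⊕ 91) ⊕ 61 = 76 ⊕ 61 = 17
byte 3: (8b ⊕ 07) ⊕ 74 = 8c ⊕ 74 = f8
byte 4: (42 ⊕ e8) ⊕ 75 = aa ⊕ 75 = df
byte 5: (c5 ⊕ be) ⊕ 73 = 7b ⊕ 73 = 08
byte 6: (64 ⊕ 14) ⊕ 20 = 70 ⊕ 20 = 50
byte 7: (a8 ⊕ f9) ⊕ 73 = 51 ⊕ 73 = 22
byte 8: (a0 ⊕ 37) ⊕ 79 = 97 ⊕ 79 = ee
byte 9: (83 ⊕ dc) ⊕ 73 = 5f ⊕ 73 = 2c
byte 10: (69 ⊕ f4) ⊕ 74 = 9d ⊕ 74 = e9
byte 11: (84 ⊕ 22) ⊕ 65 = a6 ⊕ 65 = c3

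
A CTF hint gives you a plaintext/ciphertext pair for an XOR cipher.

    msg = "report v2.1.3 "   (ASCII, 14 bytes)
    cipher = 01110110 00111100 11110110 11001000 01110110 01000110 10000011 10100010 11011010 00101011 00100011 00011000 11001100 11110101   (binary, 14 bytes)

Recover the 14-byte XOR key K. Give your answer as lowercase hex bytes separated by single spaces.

Since cipher = msg ⊕ K, XORing both sides with msg gives K = msg ⊕ cipher.
72 XOR 76 = 04
65 XOR 3c = 59
70 XOR f6 = 86
6f XOR c8 = a7
72 XOR 76 = 04
74 XOR 46 = 32
20 XOR 83 = a3
76 XOR a2 = d4
32 XOR da = e8
2e XOR 2b = 05
31 XOR 23 = 12
2e XOR 18 = 36
33 XOR cc = ff
20 XOR f5 = d5

04 59 86 a7 04 32 a3 d4 e8 05 12 36 ff d5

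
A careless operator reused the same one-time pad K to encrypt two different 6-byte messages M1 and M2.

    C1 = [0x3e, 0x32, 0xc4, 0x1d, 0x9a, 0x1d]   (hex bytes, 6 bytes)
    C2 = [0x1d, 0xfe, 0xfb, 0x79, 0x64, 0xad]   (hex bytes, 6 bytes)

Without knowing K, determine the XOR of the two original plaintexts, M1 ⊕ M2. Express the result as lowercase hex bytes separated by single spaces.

23 cc 3f 64 fe b0

C1 ⊕ C2 = (M1 ⊕ K) ⊕ (M2 ⊕ K) = M1 ⊕ M2 — the shared key cancels under XOR.
3e xor 1d = 23
32 xor fe = cc
c4 xor fb = 3f
1d xor 79 = 64
9a xor 64 = fe
1d xor ad = b0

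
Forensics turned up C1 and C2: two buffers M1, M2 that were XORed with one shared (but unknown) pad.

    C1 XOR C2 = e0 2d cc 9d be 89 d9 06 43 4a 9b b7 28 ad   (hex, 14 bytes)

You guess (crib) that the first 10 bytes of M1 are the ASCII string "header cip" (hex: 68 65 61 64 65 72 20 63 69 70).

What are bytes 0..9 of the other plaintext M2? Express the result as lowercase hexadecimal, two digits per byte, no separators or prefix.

Since C1 ⊕ C2 = M1 ⊕ M2, XORing with the guessed M1 bytes yields the corresponding M2 bytes: M2 = (C1 ⊕ C2) ⊕ M1.
byte 0: e0 XOR 68 = 88
byte 1: 2d XOR 65 = 48
byte 2: cc XOR 61 = ad
byte 3: 9d XOR 64 = f9
byte 4: be XOR 65 = db
byte 5: 89 XOR 72 = fb
byte 6: d9 XOR 20 = f9
byte 7: 06 XOR 63 = 65
byte 8: 43 XOR 69 = 2a
byte 9: 4a XOR 70 = 3a

8848adf9dbfbf9652a3a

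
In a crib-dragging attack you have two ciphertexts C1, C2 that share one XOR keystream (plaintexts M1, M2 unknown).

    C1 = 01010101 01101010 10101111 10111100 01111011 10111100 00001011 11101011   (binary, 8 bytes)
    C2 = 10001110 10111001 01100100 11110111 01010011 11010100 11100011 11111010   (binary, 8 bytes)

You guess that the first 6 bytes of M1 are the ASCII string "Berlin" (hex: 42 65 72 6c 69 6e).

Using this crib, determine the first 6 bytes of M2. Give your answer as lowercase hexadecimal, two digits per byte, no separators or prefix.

First, C1 ⊕ C2 = (M1 ⊕ K) ⊕ (M2 ⊕ K) = M1 ⊕ M2, so the key drops out. Then M2 = (M1 ⊕ M2) ⊕ M1 over the first 6 bytes.
byte 0: (55 ^ 8e) ^ 42 = db ^ 42 = 99
byte 1: (6a ^ b9) ^ 65 = d3 ^ 65 = b6
byte 2: (af ^ 64) ^ 72 = cb ^ 72 = b9
byte 3: (bc ^ f7) ^ 6c = 4b ^ 6c = 27
byte 4: (7b ^ 53) ^ 69 = 28 ^ 69 = 41
byte 5: (bc ^ d4) ^ 6e = 68 ^ 6e = 06

99b6b9274106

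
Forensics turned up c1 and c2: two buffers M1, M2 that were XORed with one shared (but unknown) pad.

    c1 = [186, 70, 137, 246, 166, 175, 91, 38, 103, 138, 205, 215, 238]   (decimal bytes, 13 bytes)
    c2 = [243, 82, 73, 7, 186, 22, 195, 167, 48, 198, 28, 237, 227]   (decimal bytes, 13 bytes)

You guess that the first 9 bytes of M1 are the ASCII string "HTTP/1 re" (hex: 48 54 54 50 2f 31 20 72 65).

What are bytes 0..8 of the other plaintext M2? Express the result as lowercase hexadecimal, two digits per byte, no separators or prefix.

First, c1 ⊕ c2 = (M1 ⊕ K) ⊕ (M2 ⊕ K) = M1 ⊕ M2, so the key drops out. Then M2 = (M1 ⊕ M2) ⊕ M1 over the first 9 bytes.
byte 0: (ba ^ f3) ^ 48 = 49 ^ 48 = 01
byte 1: (46 ^ 52) ^ 54 = 14 ^ 54 = 40
byte 2: (89 ^ 49) ^ 54 = c0 ^ 54 = 94
byte 3: (f6 ^ 07) ^ 50 = f1 ^ 50 = a1
byte 4: (a6 ^ ba) ^ 2f = 1c ^ 2f = 33
byte 5: (af ^ 16) ^ 31 = b9 ^ 31 = 88
byte 6: (5b ^ c3) ^ 20 = 98 ^ 20 = b8
byte 7: (26 ^ a7) ^ 72 = 81 ^ 72 = f3
byte 8: (67 ^ 30) ^ 65 = 57 ^ 65 = 32

014094a13388b8f332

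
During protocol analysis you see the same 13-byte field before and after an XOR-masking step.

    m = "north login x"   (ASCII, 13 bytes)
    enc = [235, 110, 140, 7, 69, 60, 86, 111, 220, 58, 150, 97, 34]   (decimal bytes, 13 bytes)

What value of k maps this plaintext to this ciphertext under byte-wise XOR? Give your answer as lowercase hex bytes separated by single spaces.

Since enc = m ⊕ k, XORing both sides with m gives k = m ⊕ enc.
110 ⊕ 235 = 133
111 ⊕ 110 =   1
114 ⊕ 140 = 254
116 ⊕   7 = 115
104 ⊕  69 =  45
 32 ⊕  60 =  28
108 ⊕  86 =  58
111 ⊕ 111 =   0
103 ⊕ 220 = 187
105 ⊕  58 =  83
110 ⊕ 150 = 248
 32 ⊕  97 =  65
120 ⊕  34 =  90

85 01 fe 73 2d 1c 3a 00 bb 53 f8 41 5a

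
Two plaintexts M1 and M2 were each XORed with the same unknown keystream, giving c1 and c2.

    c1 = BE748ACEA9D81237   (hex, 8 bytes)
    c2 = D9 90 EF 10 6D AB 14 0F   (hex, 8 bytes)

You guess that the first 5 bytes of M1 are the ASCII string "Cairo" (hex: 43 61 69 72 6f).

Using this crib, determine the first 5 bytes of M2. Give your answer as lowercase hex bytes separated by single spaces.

24 85 0c ac ab

First, c1 ⊕ c2 = (M1 ⊕ K) ⊕ (M2 ⊕ K) = M1 ⊕ M2, so the key drops out. Then M2 = (M1 ⊕ M2) ⊕ M1 over the first 5 bytes.
byte 0: (be ^ d9) ^ 43 = 67 ^ 43 = 24
byte 1: (74 ^ 90) ^ 61 = e4 ^ 61 = 85
byte 2: (8a ^ ef) ^ 69 = 65 ^ 69 = 0c
byte 3: (ce ^ 10) ^ 72 = de ^ 72 = ac
byte 4: (a9 ^ 6d) ^ 6f = c4 ^ 6f = ab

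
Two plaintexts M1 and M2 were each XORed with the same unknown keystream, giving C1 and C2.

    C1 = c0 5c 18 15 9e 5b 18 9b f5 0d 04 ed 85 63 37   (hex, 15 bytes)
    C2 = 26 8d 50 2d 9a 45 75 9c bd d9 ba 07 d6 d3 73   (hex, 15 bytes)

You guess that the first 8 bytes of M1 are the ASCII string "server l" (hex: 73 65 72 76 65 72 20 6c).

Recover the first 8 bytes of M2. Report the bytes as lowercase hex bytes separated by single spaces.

95 b4 3a 4e 61 6c 4d 6b

First, C1 ⊕ C2 = (M1 ⊕ K) ⊕ (M2 ⊕ K) = M1 ⊕ M2, so the key drops out. Then M2 = (M1 ⊕ M2) ⊕ M1 over the first 8 bytes.
byte 0: (c0 ⊕ 26) ⊕ 73 = e6 ⊕ 73 = 95
byte 1: (5c ⊕ 8d) ⊕ 65 = d1 ⊕ 65 = b4
byte 2: (18 ⊕ 50) ⊕ 72 = 48 ⊕ 72 = 3a
byte 3: (15 ⊕ 2d) ⊕ 76 = 38 ⊕ 76 = 4e
byte 4: (9e ⊕ 9a) ⊕ 65 = 04 ⊕ 65 = 61
byte 5: (5b ⊕ 45) ⊕ 72 = 1e ⊕ 72 = 6c
byte 6: (18 ⊕ 75) ⊕ 20 = 6d ⊕ 20 = 4d
byte 7: (9b ⊕ 9c) ⊕ 6c = 07 ⊕ 6c = 6b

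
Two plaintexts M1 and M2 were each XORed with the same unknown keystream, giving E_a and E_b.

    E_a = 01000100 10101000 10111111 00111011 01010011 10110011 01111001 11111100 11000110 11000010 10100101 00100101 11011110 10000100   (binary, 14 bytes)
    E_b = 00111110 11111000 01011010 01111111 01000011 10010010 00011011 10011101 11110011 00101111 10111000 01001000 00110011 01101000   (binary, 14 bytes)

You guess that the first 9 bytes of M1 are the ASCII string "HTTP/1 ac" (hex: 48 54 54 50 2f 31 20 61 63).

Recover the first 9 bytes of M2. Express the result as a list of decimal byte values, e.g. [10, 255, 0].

[50, 4, 177, 20, 63, 16, 66, 0, 86]

First, E_a ⊕ E_b = (M1 ⊕ K) ⊕ (M2 ⊕ K) = M1 ⊕ M2, so the key drops out. Then M2 = (M1 ⊕ M2) ⊕ M1 over the first 9 bytes.
byte 0: (44 xor 3e) xor 48 = 7a xor 48 = 32
byte 1: (a8 xor f8) xor 54 = 50 xor 54 = 04
byte 2: (bf xor 5a) xor 54 = e5 xor 54 = b1
byte 3: (3b xor 7f) xor 50 = 44 xor 50 = 14
byte 4: (53 xor 43) xor 2f = 10 xor 2f = 3f
byte 5: (b3 xor 92) xor 31 = 21 xor 31 = 10
byte 6: (79 xor 1b) xor 20 = 62 xor 20 = 42
byte 7: (fc xor 9d) xor 61 = 61 xor 61 = 00
byte 8: (c6 xor f3) xor 63 = 35 xor 63 = 56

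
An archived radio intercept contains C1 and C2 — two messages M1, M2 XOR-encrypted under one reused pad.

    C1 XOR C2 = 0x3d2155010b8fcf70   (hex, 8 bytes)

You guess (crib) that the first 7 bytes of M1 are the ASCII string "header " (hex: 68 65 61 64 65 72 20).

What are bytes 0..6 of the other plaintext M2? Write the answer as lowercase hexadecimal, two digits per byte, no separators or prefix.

554434656efdef

Since C1 ⊕ C2 = M1 ⊕ M2, XORing with the guessed M1 bytes yields the corresponding M2 bytes: M2 = (C1 ⊕ C2) ⊕ M1.
3d ⊕ 68 = 55
21 ⊕ 65 = 44
55 ⊕ 61 = 34
01 ⊕ 64 = 65
0b ⊕ 65 = 6e
8f ⊕ 72 = fd
cf ⊕ 20 = ef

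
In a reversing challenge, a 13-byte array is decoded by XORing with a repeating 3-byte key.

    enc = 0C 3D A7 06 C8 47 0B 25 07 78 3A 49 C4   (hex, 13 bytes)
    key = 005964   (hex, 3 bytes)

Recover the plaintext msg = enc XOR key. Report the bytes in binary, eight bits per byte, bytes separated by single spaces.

The 3-byte key repeats, so the effective keystream is 00 59 64 00 59 64 00 59 64 00 59 64 00.
byte 0: 0c ⊕ 00 = 0c
byte 1: 3d ⊕ 59 = 64
byte 2: a7 ⊕ 64 = c3
byte 3: 06 ⊕ 00 = 06
byte 4: c8 ⊕ 59 = 91
byte 5: 47 ⊕ 64 = 23
byte 6: 0b ⊕ 00 = 0b
byte 7: 25 ⊕ 59 = 7c
byte 8: 07 ⊕ 64 = 63
byte 9: 78 ⊕ 00 = 78
byte 10: 3a ⊕ 59 = 63
byte 11: 49 ⊕ 64 = 2d
byte 12: c4 ⊕ 00 = c4

00001100 01100100 11000011 00000110 10010001 00100011 00001011 01111100 01100011 01111000 01100011 00101101 11000100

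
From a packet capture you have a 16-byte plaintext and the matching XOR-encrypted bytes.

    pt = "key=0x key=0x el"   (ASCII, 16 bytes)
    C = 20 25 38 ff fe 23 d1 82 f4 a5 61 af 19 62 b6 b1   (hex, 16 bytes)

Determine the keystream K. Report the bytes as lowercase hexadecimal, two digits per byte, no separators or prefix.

4b4041c2ce5bf1e991dc5c9f6142d3dd

Since C = pt ⊕ K, XORing both sides with pt gives K = pt ⊕ C.
byte 0: 6b ^ 20 = 4b
byte 1: 65 ^ 25 = 40
byte 2: 79 ^ 38 = 41
byte 3: 3d ^ ff = c2
byte 4: 30 ^ fe = ce
byte 5: 78 ^ 23 = 5b
byte 6: 20 ^ d1 = f1
byte 7: 6b ^ 82 = e9
byte 8: 65 ^ f4 = 91
byte 9: 79 ^ a5 = dc
byte 10: 3d ^ 61 = 5c
byte 11: 30 ^ af = 9f
byte 12: 78 ^ 19 = 61
byte 13: 20 ^ 62 = 42
byte 14: 65 ^ b6 = d3
byte 15: 6c ^ b1 = dd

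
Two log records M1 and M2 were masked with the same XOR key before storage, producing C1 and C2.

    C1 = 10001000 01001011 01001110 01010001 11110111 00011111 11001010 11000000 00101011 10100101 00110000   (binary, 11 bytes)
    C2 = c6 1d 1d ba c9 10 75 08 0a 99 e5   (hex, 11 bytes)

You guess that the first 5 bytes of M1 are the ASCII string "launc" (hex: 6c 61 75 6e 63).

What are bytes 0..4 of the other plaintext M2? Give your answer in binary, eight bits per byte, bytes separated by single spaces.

00100010 00110111 00100110 10000101 01011101

First, C1 ⊕ C2 = (M1 ⊕ K) ⊕ (M2 ⊕ K) = M1 ⊕ M2, so the key drops out. Then M2 = (M1 ⊕ M2) ⊕ M1 over the first 5 bytes.
byte 0: (88 xor c6) xor 6c = 4e xor 6c = 22
byte 1: (4b xor 1d) xor 61 = 56 xor 61 = 37
byte 2: (4e xor 1d) xor 75 = 53 xor 75 = 26
byte 3: (51 xor ba) xor 6e = eb xor 6e = 85
byte 4: (f7 xor c9) xor 63 = 3e xor 63 = 5d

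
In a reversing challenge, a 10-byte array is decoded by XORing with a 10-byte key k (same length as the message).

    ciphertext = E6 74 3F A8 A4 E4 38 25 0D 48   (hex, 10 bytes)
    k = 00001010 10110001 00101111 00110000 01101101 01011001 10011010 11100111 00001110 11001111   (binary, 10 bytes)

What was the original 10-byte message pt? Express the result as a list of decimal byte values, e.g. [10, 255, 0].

[236, 197, 16, 152, 201, 189, 162, 194, 3, 135]

e6 XOR 0a = ec
74 XOR b1 = c5
3f XOR 2f = 10
a8 XOR 30 = 98
a4 XOR 6d = c9
e4 XOR 59 = bd
38 XOR 9a = a2
25 XOR e7 = c2
0d XOR 0e = 03
48 XOR cf = 87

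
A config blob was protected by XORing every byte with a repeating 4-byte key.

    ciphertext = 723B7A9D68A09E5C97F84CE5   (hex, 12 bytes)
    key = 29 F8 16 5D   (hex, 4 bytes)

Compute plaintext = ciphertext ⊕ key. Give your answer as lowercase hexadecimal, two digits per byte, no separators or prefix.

The 4-byte key repeats, so the effective keystream is 29 f8 16 5d 29 f8 16 5d 29 f8 16 5d.
byte 0: 01110010 ^ 00101001 = 01011011
byte 1: 00111011 ^ 11111000 = 11000011
byte 2: 01111010 ^ 00010110 = 01101100
byte 3: 10011101 ^ 01011101 = 11000000
byte 4: 01101000 ^ 00101001 = 01000001
byte 5: 10100000 ^ 11111000 = 01011000
byte 6: 10011110 ^ 00010110 = 10001000
byte 7: 01011100 ^ 01011101 = 00000001
byte 8: 10010111 ^ 00101001 = 10111110
byte 9: 11111000 ^ 11111000 = 00000000
byte 10: 01001100 ^ 00010110 = 01011010
byte 11: 11100101 ^ 01011101 = 10111000

5bc36cc041588801be005ab8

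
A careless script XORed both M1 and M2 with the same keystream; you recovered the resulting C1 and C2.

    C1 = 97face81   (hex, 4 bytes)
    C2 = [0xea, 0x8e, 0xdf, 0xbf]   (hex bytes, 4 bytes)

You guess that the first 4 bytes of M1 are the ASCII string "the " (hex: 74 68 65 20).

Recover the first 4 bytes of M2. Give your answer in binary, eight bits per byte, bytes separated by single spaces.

First, C1 ⊕ C2 = (M1 ⊕ K) ⊕ (M2 ⊕ K) = M1 ⊕ M2, so the key drops out. Then M2 = (M1 ⊕ M2) ⊕ M1 over the first 4 bytes.
byte 0: (97 XOR ea) XOR 74 = 7d XOR 74 = 09
byte 1: (fa XOR 8e) XOR 68 = 74 XOR 68 = 1c
byte 2: (ce XOR df) XOR 65 = 11 XOR 65 = 74
byte 3: (81 XOR bf) XOR 20 = 3e XOR 20 = 1e

00001001 00011100 01110100 00011110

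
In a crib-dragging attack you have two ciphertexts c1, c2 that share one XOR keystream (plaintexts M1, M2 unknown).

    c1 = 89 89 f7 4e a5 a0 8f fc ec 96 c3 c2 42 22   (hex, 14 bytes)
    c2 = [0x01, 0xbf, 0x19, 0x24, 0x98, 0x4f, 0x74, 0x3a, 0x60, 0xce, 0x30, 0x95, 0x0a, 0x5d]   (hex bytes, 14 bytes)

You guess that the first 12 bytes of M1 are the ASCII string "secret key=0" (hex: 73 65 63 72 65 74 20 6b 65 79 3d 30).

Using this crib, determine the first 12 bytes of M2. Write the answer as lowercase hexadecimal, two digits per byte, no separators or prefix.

fb538d18589bdbade921ce67

First, c1 ⊕ c2 = (M1 ⊕ K) ⊕ (M2 ⊕ K) = M1 ⊕ M2, so the key drops out. Then M2 = (M1 ⊕ M2) ⊕ M1 over the first 12 bytes.
byte 0: (89 XOR 01) XOR 73 = 88 XOR 73 = fb
byte 1: (89 XOR bf) XOR 65 = 36 XOR 65 = 53
byte 2: (f7 XOR 19) XOR 63 = ee XOR 63 = 8d
byte 3: (4e XOR 24) XOR 72 = 6a XOR 72 = 18
byte 4: (a5 XOR 98) XOR 65 = 3d XOR 65 = 58
byte 5: (a0 XOR 4f) XOR 74 = ef XOR 74 = 9b
byte 6: (8f XOR 74) XOR 20 = fb XOR 20 = db
byte 7: (fc XOR 3a) XOR 6b = c6 XOR 6b = ad
byte 8: (ec XOR 60) XOR 65 = 8c XOR 65 = e9
byte 9: (96 XOR ce) XOR 79 = 58 XOR 79 = 21
byte 10: (c3 XOR 30) XOR 3d = f3 XOR 3d = ce
byte 11: (c2 XOR 95) XOR 30 = 57 XOR 30 = 67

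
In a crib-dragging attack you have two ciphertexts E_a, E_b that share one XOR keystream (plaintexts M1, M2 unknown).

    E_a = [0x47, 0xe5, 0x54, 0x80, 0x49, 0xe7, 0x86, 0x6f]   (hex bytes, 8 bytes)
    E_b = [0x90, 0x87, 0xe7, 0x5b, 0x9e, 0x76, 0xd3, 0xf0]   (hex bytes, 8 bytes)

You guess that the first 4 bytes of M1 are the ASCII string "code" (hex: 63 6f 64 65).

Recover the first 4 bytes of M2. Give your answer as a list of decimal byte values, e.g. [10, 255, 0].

First, E_a ⊕ E_b = (M1 ⊕ K) ⊕ (M2 ⊕ K) = M1 ⊕ M2, so the key drops out. Then M2 = (M1 ⊕ M2) ⊕ M1 over the first 4 bytes.
byte 0: (47 XOR 90) XOR 63 = d7 XOR 63 = b4
byte 1: (e5 XOR 87) XOR 6f = 62 XOR 6f = 0d
byte 2: (54 XOR e7) XOR 64 = b3 XOR 64 = d7
byte 3: (80 XOR 5b) XOR 65 = db XOR 65 = be

[180, 13, 215, 190]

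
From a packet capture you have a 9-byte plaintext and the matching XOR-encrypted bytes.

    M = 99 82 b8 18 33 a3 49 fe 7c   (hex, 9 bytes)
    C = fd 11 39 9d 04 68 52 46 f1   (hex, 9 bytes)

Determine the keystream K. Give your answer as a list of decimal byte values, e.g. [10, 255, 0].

Since C = M ⊕ K, XORing both sides with M gives K = M ⊕ C.
byte 0: 99 ^ fd = 64
byte 1: 82 ^ 11 = 93
byte 2: b8 ^ 39 = 81
byte 3: 18 ^ 9d = 85
byte 4: 33 ^ 04 = 37
byte 5: a3 ^ 68 = cb
byte 6: 49 ^ 52 = 1b
byte 7: fe ^ 46 = b8
byte 8: 7c ^ f1 = 8d

[100, 147, 129, 133, 55, 203, 27, 184, 141]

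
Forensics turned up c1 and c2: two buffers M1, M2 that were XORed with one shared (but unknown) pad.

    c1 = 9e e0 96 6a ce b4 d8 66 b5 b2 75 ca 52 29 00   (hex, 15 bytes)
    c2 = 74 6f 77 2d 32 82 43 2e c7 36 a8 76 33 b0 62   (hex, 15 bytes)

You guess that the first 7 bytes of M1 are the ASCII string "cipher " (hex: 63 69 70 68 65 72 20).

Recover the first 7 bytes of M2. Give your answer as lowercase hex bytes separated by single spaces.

First, c1 ⊕ c2 = (M1 ⊕ K) ⊕ (M2 ⊕ K) = M1 ⊕ M2, so the key drops out. Then M2 = (M1 ⊕ M2) ⊕ M1 over the first 7 bytes.
byte 0: (9e xor 74) xor 63 = ea xor 63 = 89
byte 1: (e0 xor 6f) xor 69 = 8f xor 69 = e6
byte 2: (96 xor 77) xor 70 = e1 xor 70 = 91
byte 3: (6a xor 2d) xor 68 = 47 xor 68 = 2f
byte 4: (ce xor 32) xor 65 = fc xor 65 = 99
byte 5: (b4 xor 82) xor 72 = 36 xor 72 = 44
byte 6: (d8 xor 43) xor 20 = 9b xor 20 = bb

89 e6 91 2f 99 44 bb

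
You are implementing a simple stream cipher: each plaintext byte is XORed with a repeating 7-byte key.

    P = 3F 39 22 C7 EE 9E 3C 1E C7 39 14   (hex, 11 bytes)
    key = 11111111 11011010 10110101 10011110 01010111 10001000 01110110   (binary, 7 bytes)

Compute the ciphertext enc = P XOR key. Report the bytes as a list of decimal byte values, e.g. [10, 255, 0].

[192, 227, 151, 89, 185, 22, 74, 225, 29, 140, 138]

The 7-byte key repeats, so the effective keystream is ff da b5 9e 57 88 76 ff da b5 9e.
byte 0: 3f ^ ff = c0
byte 1: 39 ^ da = e3
byte 2: 22 ^ b5 = 97
byte 3: c7 ^ 9e = 59
byte 4: ee ^ 57 = b9
byte 5: 9e ^ 88 = 16
byte 6: 3c ^ 76 = 4a
byte 7: 1e ^ ff = e1
byte 8: c7 ^ da = 1d
byte 9: 39 ^ b5 = 8c
byte 10: 14 ^ 9e = 8a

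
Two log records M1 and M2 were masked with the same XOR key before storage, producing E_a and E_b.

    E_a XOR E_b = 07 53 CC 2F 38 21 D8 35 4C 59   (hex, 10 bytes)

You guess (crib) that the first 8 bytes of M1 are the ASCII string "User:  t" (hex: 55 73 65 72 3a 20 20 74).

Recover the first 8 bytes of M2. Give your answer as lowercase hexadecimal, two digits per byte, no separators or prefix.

Since E_a ⊕ E_b = M1 ⊕ M2, XORing with the guessed M1 bytes yields the corresponding M2 bytes: M2 = (E_a ⊕ E_b) ⊕ M1.
07 ^ 55 = 52
53 ^ 73 = 20
cc ^ 65 = a9
2f ^ 72 = 5d
38 ^ 3a = 02
21 ^ 20 = 01
d8 ^ 20 = f8
35 ^ 74 = 41

5220a95d0201f841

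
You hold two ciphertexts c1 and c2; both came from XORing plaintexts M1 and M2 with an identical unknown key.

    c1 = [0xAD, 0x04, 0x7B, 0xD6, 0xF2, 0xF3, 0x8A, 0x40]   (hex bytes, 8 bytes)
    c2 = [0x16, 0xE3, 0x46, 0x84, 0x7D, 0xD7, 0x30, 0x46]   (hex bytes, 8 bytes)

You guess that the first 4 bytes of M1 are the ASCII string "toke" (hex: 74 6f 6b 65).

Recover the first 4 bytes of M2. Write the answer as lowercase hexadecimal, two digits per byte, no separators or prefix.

First, c1 ⊕ c2 = (M1 ⊕ K) ⊕ (M2 ⊕ K) = M1 ⊕ M2, so the key drops out. Then M2 = (M1 ⊕ M2) ⊕ M1 over the first 4 bytes.
byte 0: (ad ⊕ 16) ⊕ 74 = bb ⊕ 74 = cf
byte 1: (04 ⊕ e3) ⊕ 6f = e7 ⊕ 6f = 88
byte 2: (7b ⊕ 46) ⊕ 6b = 3d ⊕ 6b = 56
byte 3: (d6 ⊕ 84) ⊕ 65 = 52 ⊕ 65 = 37

cf885637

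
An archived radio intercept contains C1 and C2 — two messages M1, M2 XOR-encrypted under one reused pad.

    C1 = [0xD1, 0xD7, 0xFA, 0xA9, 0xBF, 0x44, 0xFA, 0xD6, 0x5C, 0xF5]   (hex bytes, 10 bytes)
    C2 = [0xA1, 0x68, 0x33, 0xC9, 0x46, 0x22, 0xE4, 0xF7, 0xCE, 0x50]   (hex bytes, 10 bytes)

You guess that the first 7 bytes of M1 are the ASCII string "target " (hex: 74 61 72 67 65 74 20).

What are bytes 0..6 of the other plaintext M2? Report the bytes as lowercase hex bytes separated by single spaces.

04 de bb 07 9c 12 3e

First, C1 ⊕ C2 = (M1 ⊕ K) ⊕ (M2 ⊕ K) = M1 ⊕ M2, so the key drops out. Then M2 = (M1 ⊕ M2) ⊕ M1 over the first 7 bytes.
byte 0: (d1 ⊕ a1) ⊕ 74 = 70 ⊕ 74 = 04
byte 1: (d7 ⊕ 68) ⊕ 61 = bf ⊕ 61 = de
byte 2: (fa ⊕ 33) ⊕ 72 = c9 ⊕ 72 = bb
byte 3: (a9 ⊕ c9) ⊕ 67 = 60 ⊕ 67 = 07
byte 4: (bf ⊕ 46) ⊕ 65 = f9 ⊕ 65 = 9c
byte 5: (44 ⊕ 22) ⊕ 74 = 66 ⊕ 74 = 12
byte 6: (fa ⊕ e4) ⊕ 20 = 1e ⊕ 20 = 3e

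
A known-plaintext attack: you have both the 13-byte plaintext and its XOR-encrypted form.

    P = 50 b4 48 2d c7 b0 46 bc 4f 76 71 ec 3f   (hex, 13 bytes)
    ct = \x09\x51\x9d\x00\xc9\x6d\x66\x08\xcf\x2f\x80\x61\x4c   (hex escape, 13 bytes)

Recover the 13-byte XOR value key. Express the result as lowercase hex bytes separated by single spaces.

Since ct = P ⊕ key, XORing both sides with P gives key = P ⊕ ct.
byte 0: 50 ⊕ 09 = 59
byte 1: b4 ⊕ 51 = e5
byte 2: 48 ⊕ 9d = d5
byte 3: 2d ⊕ 00 = 2d
byte 4: c7 ⊕ c9 = 0e
byte 5: b0 ⊕ 6d = dd
byte 6: 46 ⊕ 66 = 20
byte 7: bc ⊕ 08 = b4
byte 8: 4f ⊕ cf = 80
byte 9: 76 ⊕ 2f = 59
byte 10: 71 ⊕ 80 = f1
byte 11: ec ⊕ 61 = 8d
byte 12: 3f ⊕ 4c = 73

59 e5 d5 2d 0e dd 20 b4 80 59 f1 8d 73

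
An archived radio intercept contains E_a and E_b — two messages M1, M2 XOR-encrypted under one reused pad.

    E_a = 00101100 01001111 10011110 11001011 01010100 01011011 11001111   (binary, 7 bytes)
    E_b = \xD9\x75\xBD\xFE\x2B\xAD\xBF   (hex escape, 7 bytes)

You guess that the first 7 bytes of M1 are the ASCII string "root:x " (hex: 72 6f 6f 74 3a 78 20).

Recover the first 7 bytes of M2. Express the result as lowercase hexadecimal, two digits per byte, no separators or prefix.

First, E_a ⊕ E_b = (M1 ⊕ K) ⊕ (M2 ⊕ K) = M1 ⊕ M2, so the key drops out. Then M2 = (M1 ⊕ M2) ⊕ M1 over the first 7 bytes.
byte 0: (2c ⊕ d9) ⊕ 72 = f5 ⊕ 72 = 87
byte 1: (4f ⊕ 75) ⊕ 6f = 3a ⊕ 6f = 55
byte 2: (9e ⊕ bd) ⊕ 6f = 23 ⊕ 6f = 4c
byte 3: (cb ⊕ fe) ⊕ 74 = 35 ⊕ 74 = 41
byte 4: (54 ⊕ 2b) ⊕ 3a = 7f ⊕ 3a = 45
byte 5: (5b ⊕ ad) ⊕ 78 = f6 ⊕ 78 = 8e
byte 6: (cf ⊕ bf) ⊕ 20 = 70 ⊕ 20 = 50

87554c41458e50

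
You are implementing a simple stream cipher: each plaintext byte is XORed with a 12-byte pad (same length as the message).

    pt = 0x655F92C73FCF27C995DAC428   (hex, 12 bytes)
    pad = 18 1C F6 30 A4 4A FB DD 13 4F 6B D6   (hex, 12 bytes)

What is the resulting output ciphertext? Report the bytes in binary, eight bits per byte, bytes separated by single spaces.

01111101 01000011 01100100 11110111 10011011 10000101 11011100 00010100 10000110 10010101 10101111 11111110

XOR is its own inverse, so applying the key byte-wise gives the result directly.
65 ^ 18 = 7d
5f ^ 1c = 43
92 ^ f6 = 64
c7 ^ 30 = f7
3f ^ a4 = 9b
cf ^ 4a = 85
27 ^ fb = dc
c9 ^ dd = 14
95 ^ 13 = 86
da ^ 4f = 95
c4 ^ 6b = af
28 ^ d6 = fe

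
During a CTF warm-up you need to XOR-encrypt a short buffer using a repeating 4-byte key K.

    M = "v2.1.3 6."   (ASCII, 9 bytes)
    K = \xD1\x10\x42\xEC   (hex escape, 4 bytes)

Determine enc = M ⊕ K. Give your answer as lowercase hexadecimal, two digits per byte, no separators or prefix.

The 4-byte key repeats, so the effective keystream is d1 10 42 ec d1 10 42 ec d1.
byte 0: 76 XOR d1 = a7
byte 1: 32 XOR 10 = 22
byte 2: 2e XOR 42 = 6c
byte 3: 31 XOR ec = dd
byte 4: 2e XOR d1 = ff
byte 5: 33 XOR 10 = 23
byte 6: 20 XOR 42 = 62
byte 7: 36 XOR ec = da
byte 8: 2e XOR d1 = ff

a7226cddff2362daff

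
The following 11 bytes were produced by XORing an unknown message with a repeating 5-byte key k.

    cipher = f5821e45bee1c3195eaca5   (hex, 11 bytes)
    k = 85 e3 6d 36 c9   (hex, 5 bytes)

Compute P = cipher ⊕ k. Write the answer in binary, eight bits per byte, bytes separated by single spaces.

01110000 01100001 01110011 01110011 01110111 01100100 00100000 01110100 01101000 01100101 00100000

The 5-byte key repeats, so the effective keystream is 85 e3 6d 36 c9 85 e3 6d 36 c9 85.
byte 0: f5 xor 85 = 70
byte 1: 82 xor e3 = 61
byte 2: 1e xor 6d = 73
byte 3: 45 xor 36 = 73
byte 4: be xor c9 = 77
byte 5: e1 xor 85 = 64
byte 6: c3 xor e3 = 20
byte 7: 19 xor 6d = 74
byte 8: 5e xor 36 = 68
byte 9: ac xor c9 = 65
byte 10: a5 xor 85 = 20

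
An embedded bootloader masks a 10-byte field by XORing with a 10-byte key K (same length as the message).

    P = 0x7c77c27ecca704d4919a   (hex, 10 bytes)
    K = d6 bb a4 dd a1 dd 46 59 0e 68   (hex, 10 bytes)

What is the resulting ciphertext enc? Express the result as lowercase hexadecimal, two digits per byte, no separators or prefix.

7c xor d6 = aa
77 xor bb = cc
c2 xor a4 = 66
7e xor dd = a3
cc xor a1 = 6d
a7 xor dd = 7a
04 xor 46 = 42
d4 xor 59 = 8d
91 xor 0e = 9f
9a xor 68 = f2

aacc66a36d7a428d9ff2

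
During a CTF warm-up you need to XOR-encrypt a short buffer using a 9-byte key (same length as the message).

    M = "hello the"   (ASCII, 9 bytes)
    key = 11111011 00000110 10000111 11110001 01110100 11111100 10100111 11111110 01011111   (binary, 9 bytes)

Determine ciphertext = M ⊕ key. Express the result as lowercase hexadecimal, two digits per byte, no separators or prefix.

9363eb9d1bdcd3963a

68 xor fb = 93
65 xor 06 = 63
6c xor 87 = eb
6c xor f1 = 9d
6f xor 74 = 1b
20 xor fc = dc
74 xor a7 = d3
68 xor fe = 96
65 xor 5f = 3a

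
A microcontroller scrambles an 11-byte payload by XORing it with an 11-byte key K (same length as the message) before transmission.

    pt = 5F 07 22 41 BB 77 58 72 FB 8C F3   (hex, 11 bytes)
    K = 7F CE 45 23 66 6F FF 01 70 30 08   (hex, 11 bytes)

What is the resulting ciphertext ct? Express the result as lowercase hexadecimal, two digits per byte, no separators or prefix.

XOR is its own inverse, so applying the key byte-wise gives the result directly.
5f ^ 7f = 20
07 ^ ce = c9
22 ^ 45 = 67
41 ^ 23 = 62
bb ^ 66 = dd
77 ^ 6f = 18
58 ^ ff = a7
72 ^ 01 = 73
fb ^ 70 = 8b
8c ^ 30 = bc
f3 ^ 08 = fb

20c96762dd18a7738bbcfb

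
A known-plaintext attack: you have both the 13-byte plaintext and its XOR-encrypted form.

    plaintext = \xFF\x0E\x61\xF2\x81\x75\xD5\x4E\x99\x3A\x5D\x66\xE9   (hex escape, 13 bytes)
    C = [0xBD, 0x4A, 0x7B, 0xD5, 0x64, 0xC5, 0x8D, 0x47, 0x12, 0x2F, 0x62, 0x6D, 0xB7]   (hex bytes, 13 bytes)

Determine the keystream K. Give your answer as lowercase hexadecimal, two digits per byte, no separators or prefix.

42441a27e5b058098b153f0b5e

Since C = plaintext ⊕ K, XORing both sides with plaintext gives K = plaintext ⊕ C.
ff ⊕ bd = 42
0e ⊕ 4a = 44
61 ⊕ 7b = 1a
f2 ⊕ d5 = 27
81 ⊕ 64 = e5
75 ⊕ c5 = b0
d5 ⊕ 8d = 58
4e ⊕ 47 = 09
99 ⊕ 12 = 8b
3a ⊕ 2f = 15
5d ⊕ 62 = 3f
66 ⊕ 6d = 0b
e9 ⊕ b7 = 5e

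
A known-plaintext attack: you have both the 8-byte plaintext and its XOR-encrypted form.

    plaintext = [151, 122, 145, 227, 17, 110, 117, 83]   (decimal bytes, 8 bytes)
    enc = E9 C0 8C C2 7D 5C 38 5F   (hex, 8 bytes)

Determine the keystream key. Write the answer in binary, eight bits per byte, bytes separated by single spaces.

Since enc = plaintext ⊕ key, XORing both sides with plaintext gives key = plaintext ⊕ enc.
byte 0: 151 xor 233 = 126
byte 1: 122 xor 192 = 186
byte 2: 145 xor 140 =  29
byte 3: 227 xor 194 =  33
byte 4:  17 xor 125 = 108
byte 5: 110 xor  92 =  50
byte 6: 117 xor  56 =  77
byte 7:  83 xor  95 =  12

01111110 10111010 00011101 00100001 01101100 00110010 01001101 00001100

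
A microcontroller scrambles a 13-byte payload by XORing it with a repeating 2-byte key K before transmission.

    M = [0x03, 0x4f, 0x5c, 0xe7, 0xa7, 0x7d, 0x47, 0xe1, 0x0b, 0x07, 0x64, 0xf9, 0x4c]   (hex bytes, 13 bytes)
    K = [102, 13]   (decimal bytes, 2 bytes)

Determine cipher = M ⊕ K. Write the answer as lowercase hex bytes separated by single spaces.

65 42 3a ea c1 70 21 ec 6d 0a 02 f4 2a

The 2-byte key repeats, so the effective keystream is 66 0d 66 0d 66 0d 66 0d 66 0d 66 0d 66.
byte 0:   3 ^ 102 = 101
byte 1:  79 ^  13 =  66
byte 2:  92 ^ 102 =  58
byte 3: 231 ^  13 = 234
byte 4: 167 ^ 102 = 193
byte 5: 125 ^  13 = 112
byte 6:  71 ^ 102 =  33
byte 7: 225 ^  13 = 236
byte 8:  11 ^ 102 = 109
byte 9:   7 ^  13 =  10
byte 10: 100 ^ 102 =   2
byte 11: 249 ^  13 = 244
byte 12:  76 ^ 102 =  42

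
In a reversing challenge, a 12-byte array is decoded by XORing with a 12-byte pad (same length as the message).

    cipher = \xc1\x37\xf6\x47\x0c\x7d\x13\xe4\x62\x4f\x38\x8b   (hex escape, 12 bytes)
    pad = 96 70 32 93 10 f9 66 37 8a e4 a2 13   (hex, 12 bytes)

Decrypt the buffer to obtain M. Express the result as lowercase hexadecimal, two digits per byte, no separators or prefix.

XOR is its own inverse, so applying the key byte-wise gives the result directly.
byte 0: c1 ^ 96 = 57
byte 1: 37 ^ 70 = 47
byte 2: f6 ^ 32 = c4
byte 3: 47 ^ 93 = d4
byte 4: 0c ^ 10 = 1c
byte 5: 7d ^ f9 = 84
byte 6: 13 ^ 66 = 75
byte 7: e4 ^ 37 = d3
byte 8: 62 ^ 8a = e8
byte 9: 4f ^ e4 = ab
byte 10: 38 ^ a2 = 9a
byte 11: 8b ^ 13 = 98

5747c4d41c8475d3e8ab9a98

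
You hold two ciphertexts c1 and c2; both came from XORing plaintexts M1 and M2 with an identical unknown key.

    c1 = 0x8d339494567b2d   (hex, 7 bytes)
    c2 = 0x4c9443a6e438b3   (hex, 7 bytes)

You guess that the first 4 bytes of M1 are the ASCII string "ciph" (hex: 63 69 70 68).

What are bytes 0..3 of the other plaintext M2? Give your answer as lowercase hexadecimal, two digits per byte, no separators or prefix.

a2cea75a

First, c1 ⊕ c2 = (M1 ⊕ K) ⊕ (M2 ⊕ K) = M1 ⊕ M2, so the key drops out. Then M2 = (M1 ⊕ M2) ⊕ M1 over the first 4 bytes.
byte 0: (8d ⊕ 4c) ⊕ 63 = c1 ⊕ 63 = a2
byte 1: (33 ⊕ 94) ⊕ 69 = a7 ⊕ 69 = ce
byte 2: (94 ⊕ 43) ⊕ 70 = d7 ⊕ 70 = a7
byte 3: (94 ⊕ a6) ⊕ 68 = 32 ⊕ 68 = 5a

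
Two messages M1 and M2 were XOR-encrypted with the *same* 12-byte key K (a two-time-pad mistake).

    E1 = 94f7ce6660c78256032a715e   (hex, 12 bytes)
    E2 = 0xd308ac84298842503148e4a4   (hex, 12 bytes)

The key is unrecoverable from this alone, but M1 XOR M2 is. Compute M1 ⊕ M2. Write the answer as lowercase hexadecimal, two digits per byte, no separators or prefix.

E1 ⊕ E2 = (M1 ⊕ K) ⊕ (M2 ⊕ K) = M1 ⊕ M2 — the shared key cancels under XOR.
94 XOR d3 = 47
f7 XOR 08 = ff
ce XOR ac = 62
66 XOR 84 = e2
60 XOR 29 = 49
c7 XOR 88 = 4f
82 XOR 42 = c0
56 XOR 50 = 06
03 XOR 31 = 32
2a XOR 48 = 62
71 XOR e4 = 95
5e XOR a4 = fa

47ff62e2494fc006326295fa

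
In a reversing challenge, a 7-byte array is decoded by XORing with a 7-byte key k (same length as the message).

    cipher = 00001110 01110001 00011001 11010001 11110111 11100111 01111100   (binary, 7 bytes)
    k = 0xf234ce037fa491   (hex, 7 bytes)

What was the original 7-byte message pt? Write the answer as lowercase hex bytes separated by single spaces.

0e XOR f2 = fc
71 XOR 34 = 45
19 XOR ce = d7
d1 XOR 03 = d2
f7 XOR 7f = 88
e7 XOR a4 = 43
7c XOR 91 = ed

fc 45 d7 d2 88 43 ed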